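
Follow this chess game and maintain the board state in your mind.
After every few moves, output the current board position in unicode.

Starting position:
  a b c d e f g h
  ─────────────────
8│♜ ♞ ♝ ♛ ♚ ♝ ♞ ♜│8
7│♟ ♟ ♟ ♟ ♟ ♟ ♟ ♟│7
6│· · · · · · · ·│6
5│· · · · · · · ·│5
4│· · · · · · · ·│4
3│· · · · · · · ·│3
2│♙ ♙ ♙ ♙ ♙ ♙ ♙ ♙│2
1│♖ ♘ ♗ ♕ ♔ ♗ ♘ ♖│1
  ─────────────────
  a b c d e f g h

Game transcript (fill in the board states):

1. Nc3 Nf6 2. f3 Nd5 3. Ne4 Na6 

  a b c d e f g h
  ─────────────────
8│♜ · ♝ ♛ ♚ ♝ · ♜│8
7│♟ ♟ ♟ ♟ ♟ ♟ ♟ ♟│7
6│♞ · · · · · · ·│6
5│· · · ♞ · · · ·│5
4│· · · · ♘ · · ·│4
3│· · · · · ♙ · ·│3
2│♙ ♙ ♙ ♙ ♙ · ♙ ♙│2
1│♖ · ♗ ♕ ♔ ♗ ♘ ♖│1
  ─────────────────
  a b c d e f g h

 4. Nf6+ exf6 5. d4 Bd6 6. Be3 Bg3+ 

  a b c d e f g h
  ─────────────────
8│♜ · ♝ ♛ ♚ · · ♜│8
7│♟ ♟ ♟ ♟ · ♟ ♟ ♟│7
6│♞ · · · · ♟ · ·│6
5│· · · ♞ · · · ·│5
4│· · · ♙ · · · ·│4
3│· · · · ♗ ♙ ♝ ·│3
2│♙ ♙ ♙ · ♙ · ♙ ♙│2
1│♖ · · ♕ ♔ ♗ ♘ ♖│1
  ─────────────────
  a b c d e f g h

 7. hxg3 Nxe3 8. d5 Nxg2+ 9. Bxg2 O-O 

  a b c d e f g h
  ─────────────────
8│♜ · ♝ ♛ · ♜ ♚ ·│8
7│♟ ♟ ♟ ♟ · ♟ ♟ ♟│7
6│♞ · · · · ♟ · ·│6
5│· · · ♙ · · · ·│5
4│· · · · · · · ·│4
3│· · · · · ♙ ♙ ·│3
2│♙ ♙ ♙ · ♙ · ♗ ·│2
1│♖ · · ♕ ♔ · ♘ ♖│1
  ─────────────────
  a b c d e f g h

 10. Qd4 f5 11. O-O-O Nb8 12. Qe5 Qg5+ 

  a b c d e f g h
  ─────────────────
8│♜ ♞ ♝ · · ♜ ♚ ·│8
7│♟ ♟ ♟ ♟ · ♟ ♟ ♟│7
6│· · · · · · · ·│6
5│· · · ♙ ♕ ♟ ♛ ·│5
4│· · · · · · · ·│4
3│· · · · · ♙ ♙ ·│3
2│♙ ♙ ♙ · ♙ · ♗ ·│2
1│· · ♔ ♖ · · ♘ ♖│1
  ─────────────────
  a b c d e f g h



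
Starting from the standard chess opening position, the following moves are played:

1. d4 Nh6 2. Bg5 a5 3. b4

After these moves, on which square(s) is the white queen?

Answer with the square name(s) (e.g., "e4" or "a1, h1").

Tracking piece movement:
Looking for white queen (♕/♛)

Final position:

  a b c d e f g h
  ─────────────────
8│♜ ♞ ♝ ♛ ♚ ♝ · ♜│8
7│· ♟ ♟ ♟ ♟ ♟ ♟ ♟│7
6│· · · · · · · ♞│6
5│♟ · · · · · ♗ ·│5
4│· ♙ · ♙ · · · ·│4
3│· · · · · · · ·│3
2│♙ · ♙ · ♙ ♙ ♙ ♙│2
1│♖ ♘ · ♕ ♔ ♗ ♘ ♖│1
  ─────────────────
  a b c d e f g h


d1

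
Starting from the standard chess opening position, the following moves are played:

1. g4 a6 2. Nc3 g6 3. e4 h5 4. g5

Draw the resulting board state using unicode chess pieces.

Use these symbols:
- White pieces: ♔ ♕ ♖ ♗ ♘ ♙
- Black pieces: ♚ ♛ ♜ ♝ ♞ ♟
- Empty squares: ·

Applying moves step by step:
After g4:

♜ ♞ ♝ ♛ ♚ ♝ ♞ ♜
♟ ♟ ♟ ♟ ♟ ♟ ♟ ♟
· · · · · · · ·
· · · · · · · ·
· · · · · · ♙ ·
· · · · · · · ·
♙ ♙ ♙ ♙ ♙ ♙ · ♙
♖ ♘ ♗ ♕ ♔ ♗ ♘ ♖


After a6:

♜ ♞ ♝ ♛ ♚ ♝ ♞ ♜
· ♟ ♟ ♟ ♟ ♟ ♟ ♟
♟ · · · · · · ·
· · · · · · · ·
· · · · · · ♙ ·
· · · · · · · ·
♙ ♙ ♙ ♙ ♙ ♙ · ♙
♖ ♘ ♗ ♕ ♔ ♗ ♘ ♖


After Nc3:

♜ ♞ ♝ ♛ ♚ ♝ ♞ ♜
· ♟ ♟ ♟ ♟ ♟ ♟ ♟
♟ · · · · · · ·
· · · · · · · ·
· · · · · · ♙ ·
· · ♘ · · · · ·
♙ ♙ ♙ ♙ ♙ ♙ · ♙
♖ · ♗ ♕ ♔ ♗ ♘ ♖


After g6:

♜ ♞ ♝ ♛ ♚ ♝ ♞ ♜
· ♟ ♟ ♟ ♟ ♟ · ♟
♟ · · · · · ♟ ·
· · · · · · · ·
· · · · · · ♙ ·
· · ♘ · · · · ·
♙ ♙ ♙ ♙ ♙ ♙ · ♙
♖ · ♗ ♕ ♔ ♗ ♘ ♖


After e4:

♜ ♞ ♝ ♛ ♚ ♝ ♞ ♜
· ♟ ♟ ♟ ♟ ♟ · ♟
♟ · · · · · ♟ ·
· · · · · · · ·
· · · · ♙ · ♙ ·
· · ♘ · · · · ·
♙ ♙ ♙ ♙ · ♙ · ♙
♖ · ♗ ♕ ♔ ♗ ♘ ♖


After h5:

♜ ♞ ♝ ♛ ♚ ♝ ♞ ♜
· ♟ ♟ ♟ ♟ ♟ · ·
♟ · · · · · ♟ ·
· · · · · · · ♟
· · · · ♙ · ♙ ·
· · ♘ · · · · ·
♙ ♙ ♙ ♙ · ♙ · ♙
♖ · ♗ ♕ ♔ ♗ ♘ ♖


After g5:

♜ ♞ ♝ ♛ ♚ ♝ ♞ ♜
· ♟ ♟ ♟ ♟ ♟ · ·
♟ · · · · · ♟ ·
· · · · · · ♙ ♟
· · · · ♙ · · ·
· · ♘ · · · · ·
♙ ♙ ♙ ♙ · ♙ · ♙
♖ · ♗ ♕ ♔ ♗ ♘ ♖



  a b c d e f g h
  ─────────────────
8│♜ ♞ ♝ ♛ ♚ ♝ ♞ ♜│8
7│· ♟ ♟ ♟ ♟ ♟ · ·│7
6│♟ · · · · · ♟ ·│6
5│· · · · · · ♙ ♟│5
4│· · · · ♙ · · ·│4
3│· · ♘ · · · · ·│3
2│♙ ♙ ♙ ♙ · ♙ · ♙│2
1│♖ · ♗ ♕ ♔ ♗ ♘ ♖│1
  ─────────────────
  a b c d e f g h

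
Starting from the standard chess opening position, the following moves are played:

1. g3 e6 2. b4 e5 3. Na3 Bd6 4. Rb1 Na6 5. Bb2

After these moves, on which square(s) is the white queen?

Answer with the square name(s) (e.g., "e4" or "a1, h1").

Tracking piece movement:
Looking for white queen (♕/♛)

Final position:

  a b c d e f g h
  ─────────────────
8│♜ · ♝ ♛ ♚ · ♞ ♜│8
7│♟ ♟ ♟ ♟ · ♟ ♟ ♟│7
6│♞ · · ♝ · · · ·│6
5│· · · · ♟ · · ·│5
4│· ♙ · · · · · ·│4
3│♘ · · · · · ♙ ·│3
2│♙ ♗ ♙ ♙ ♙ ♙ · ♙│2
1│· ♖ · ♕ ♔ ♗ ♘ ♖│1
  ─────────────────
  a b c d e f g h


d1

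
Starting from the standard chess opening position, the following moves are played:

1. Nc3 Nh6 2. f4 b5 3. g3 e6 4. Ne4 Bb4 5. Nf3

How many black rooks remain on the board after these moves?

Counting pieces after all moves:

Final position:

  a b c d e f g h
  ─────────────────
8│♜ ♞ ♝ ♛ ♚ · · ♜│8
7│♟ · ♟ ♟ · ♟ ♟ ♟│7
6│· · · · ♟ · · ♞│6
5│· ♟ · · · · · ·│5
4│· ♝ · · ♘ ♙ · ·│4
3│· · · · · ♘ ♙ ·│3
2│♙ ♙ ♙ ♙ ♙ · · ♙│2
1│♖ · ♗ ♕ ♔ ♗ · ♖│1
  ─────────────────
  a b c d e f g h


2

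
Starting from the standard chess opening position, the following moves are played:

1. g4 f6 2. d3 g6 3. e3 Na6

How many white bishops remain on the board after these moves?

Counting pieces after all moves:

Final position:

  a b c d e f g h
  ─────────────────
8│♜ · ♝ ♛ ♚ ♝ ♞ ♜│8
7│♟ ♟ ♟ ♟ ♟ · · ♟│7
6│♞ · · · · ♟ ♟ ·│6
5│· · · · · · · ·│5
4│· · · · · · ♙ ·│4
3│· · · ♙ ♙ · · ·│3
2│♙ ♙ ♙ · · ♙ · ♙│2
1│♖ ♘ ♗ ♕ ♔ ♗ ♘ ♖│1
  ─────────────────
  a b c d e f g h


2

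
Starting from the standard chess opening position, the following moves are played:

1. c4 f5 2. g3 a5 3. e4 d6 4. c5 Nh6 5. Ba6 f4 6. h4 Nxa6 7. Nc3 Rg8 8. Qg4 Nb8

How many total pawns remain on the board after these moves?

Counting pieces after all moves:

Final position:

  a b c d e f g h
  ─────────────────
8│♜ ♞ ♝ ♛ ♚ ♝ ♜ ·│8
7│· ♟ ♟ · ♟ · ♟ ♟│7
6│· · · ♟ · · · ♞│6
5│♟ · ♙ · · · · ·│5
4│· · · · ♙ ♟ ♕ ♙│4
3│· · ♘ · · · ♙ ·│3
2│♙ ♙ · ♙ · ♙ · ·│2
1│♖ · ♗ · ♔ · ♘ ♖│1
  ─────────────────
  a b c d e f g h


16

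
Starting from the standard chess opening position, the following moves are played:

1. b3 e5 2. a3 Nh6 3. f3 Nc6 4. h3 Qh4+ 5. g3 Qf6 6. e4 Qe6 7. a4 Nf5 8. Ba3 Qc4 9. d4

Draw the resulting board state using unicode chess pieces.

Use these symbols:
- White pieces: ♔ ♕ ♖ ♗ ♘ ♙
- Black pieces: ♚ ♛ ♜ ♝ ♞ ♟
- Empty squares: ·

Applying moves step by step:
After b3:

♜ ♞ ♝ ♛ ♚ ♝ ♞ ♜
♟ ♟ ♟ ♟ ♟ ♟ ♟ ♟
· · · · · · · ·
· · · · · · · ·
· · · · · · · ·
· ♙ · · · · · ·
♙ · ♙ ♙ ♙ ♙ ♙ ♙
♖ ♘ ♗ ♕ ♔ ♗ ♘ ♖


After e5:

♜ ♞ ♝ ♛ ♚ ♝ ♞ ♜
♟ ♟ ♟ ♟ · ♟ ♟ ♟
· · · · · · · ·
· · · · ♟ · · ·
· · · · · · · ·
· ♙ · · · · · ·
♙ · ♙ ♙ ♙ ♙ ♙ ♙
♖ ♘ ♗ ♕ ♔ ♗ ♘ ♖


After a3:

♜ ♞ ♝ ♛ ♚ ♝ ♞ ♜
♟ ♟ ♟ ♟ · ♟ ♟ ♟
· · · · · · · ·
· · · · ♟ · · ·
· · · · · · · ·
♙ ♙ · · · · · ·
· · ♙ ♙ ♙ ♙ ♙ ♙
♖ ♘ ♗ ♕ ♔ ♗ ♘ ♖


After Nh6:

♜ ♞ ♝ ♛ ♚ ♝ · ♜
♟ ♟ ♟ ♟ · ♟ ♟ ♟
· · · · · · · ♞
· · · · ♟ · · ·
· · · · · · · ·
♙ ♙ · · · · · ·
· · ♙ ♙ ♙ ♙ ♙ ♙
♖ ♘ ♗ ♕ ♔ ♗ ♘ ♖


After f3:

♜ ♞ ♝ ♛ ♚ ♝ · ♜
♟ ♟ ♟ ♟ · ♟ ♟ ♟
· · · · · · · ♞
· · · · ♟ · · ·
· · · · · · · ·
♙ ♙ · · · ♙ · ·
· · ♙ ♙ ♙ · ♙ ♙
♖ ♘ ♗ ♕ ♔ ♗ ♘ ♖


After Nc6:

♜ · ♝ ♛ ♚ ♝ · ♜
♟ ♟ ♟ ♟ · ♟ ♟ ♟
· · ♞ · · · · ♞
· · · · ♟ · · ·
· · · · · · · ·
♙ ♙ · · · ♙ · ·
· · ♙ ♙ ♙ · ♙ ♙
♖ ♘ ♗ ♕ ♔ ♗ ♘ ♖


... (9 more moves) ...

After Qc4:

♜ · ♝ · ♚ ♝ · ♜
♟ ♟ ♟ ♟ · ♟ ♟ ♟
· · ♞ · · · · ·
· · · · ♟ ♞ · ·
♙ · ♛ · ♙ · · ·
♗ ♙ · · · ♙ ♙ ♙
· · ♙ ♙ · · · ·
♖ ♘ · ♕ ♔ ♗ ♘ ♖


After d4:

♜ · ♝ · ♚ ♝ · ♜
♟ ♟ ♟ ♟ · ♟ ♟ ♟
· · ♞ · · · · ·
· · · · ♟ ♞ · ·
♙ · ♛ ♙ ♙ · · ·
♗ ♙ · · · ♙ ♙ ♙
· · ♙ · · · · ·
♖ ♘ · ♕ ♔ ♗ ♘ ♖



  a b c d e f g h
  ─────────────────
8│♜ · ♝ · ♚ ♝ · ♜│8
7│♟ ♟ ♟ ♟ · ♟ ♟ ♟│7
6│· · ♞ · · · · ·│6
5│· · · · ♟ ♞ · ·│5
4│♙ · ♛ ♙ ♙ · · ·│4
3│♗ ♙ · · · ♙ ♙ ♙│3
2│· · ♙ · · · · ·│2
1│♖ ♘ · ♕ ♔ ♗ ♘ ♖│1
  ─────────────────
  a b c d e f g h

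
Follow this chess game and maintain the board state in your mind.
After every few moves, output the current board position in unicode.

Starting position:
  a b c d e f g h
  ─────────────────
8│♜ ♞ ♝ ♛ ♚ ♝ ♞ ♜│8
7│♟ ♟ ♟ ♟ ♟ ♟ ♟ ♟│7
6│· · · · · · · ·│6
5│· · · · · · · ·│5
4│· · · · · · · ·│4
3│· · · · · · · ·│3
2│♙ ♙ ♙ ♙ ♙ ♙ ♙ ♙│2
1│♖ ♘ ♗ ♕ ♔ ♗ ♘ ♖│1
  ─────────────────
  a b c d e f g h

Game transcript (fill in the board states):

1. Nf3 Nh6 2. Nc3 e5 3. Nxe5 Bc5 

  a b c d e f g h
  ─────────────────
8│♜ ♞ ♝ ♛ ♚ · · ♜│8
7│♟ ♟ ♟ ♟ · ♟ ♟ ♟│7
6│· · · · · · · ♞│6
5│· · ♝ · ♘ · · ·│5
4│· · · · · · · ·│4
3│· · ♘ · · · · ·│3
2│♙ ♙ ♙ ♙ ♙ ♙ ♙ ♙│2
1│♖ · ♗ ♕ ♔ ♗ · ♖│1
  ─────────────────
  a b c d e f g h

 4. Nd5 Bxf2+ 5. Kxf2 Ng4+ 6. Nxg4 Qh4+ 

  a b c d e f g h
  ─────────────────
8│♜ ♞ ♝ · ♚ · · ♜│8
7│♟ ♟ ♟ ♟ · ♟ ♟ ♟│7
6│· · · · · · · ·│6
5│· · · ♘ · · · ·│5
4│· · · · · · ♘ ♛│4
3│· · · · · · · ·│3
2│♙ ♙ ♙ ♙ ♙ ♔ ♙ ♙│2
1│♖ · ♗ ♕ · ♗ · ♖│1
  ─────────────────
  a b c d e f g h

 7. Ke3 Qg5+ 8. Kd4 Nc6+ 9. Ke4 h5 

  a b c d e f g h
  ─────────────────
8│♜ · ♝ · ♚ · · ♜│8
7│♟ ♟ ♟ ♟ · ♟ ♟ ·│7
6│· · ♞ · · · · ·│6
5│· · · ♘ · · ♛ ♟│5
4│· · · · ♔ · ♘ ·│4
3│· · · · · · · ·│3
2│♙ ♙ ♙ ♙ ♙ · ♙ ♙│2
1│♖ · ♗ ♕ · ♗ · ♖│1
  ─────────────────
  a b c d e f g h

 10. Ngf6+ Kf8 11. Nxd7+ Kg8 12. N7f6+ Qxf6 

  a b c d e f g h
  ─────────────────
8│♜ · ♝ · · · ♚ ♜│8
7│♟ ♟ ♟ · · ♟ ♟ ·│7
6│· · ♞ · · ♛ · ·│6
5│· · · ♘ · · · ♟│5
4│· · · · ♔ · · ·│4
3│· · · · · · · ·│3
2│♙ ♙ ♙ ♙ ♙ · ♙ ♙│2
1│♖ · ♗ ♕ · ♗ · ♖│1
  ─────────────────
  a b c d e f g h



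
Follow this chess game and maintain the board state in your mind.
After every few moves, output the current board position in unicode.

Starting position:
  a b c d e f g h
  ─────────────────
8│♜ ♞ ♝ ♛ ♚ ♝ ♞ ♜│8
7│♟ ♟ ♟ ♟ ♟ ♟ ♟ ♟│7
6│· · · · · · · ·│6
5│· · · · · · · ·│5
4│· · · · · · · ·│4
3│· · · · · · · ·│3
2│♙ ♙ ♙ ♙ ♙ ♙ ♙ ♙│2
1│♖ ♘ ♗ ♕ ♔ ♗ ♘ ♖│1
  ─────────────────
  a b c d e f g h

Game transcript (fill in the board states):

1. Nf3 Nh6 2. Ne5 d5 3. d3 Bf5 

  a b c d e f g h
  ─────────────────
8│♜ ♞ · ♛ ♚ ♝ · ♜│8
7│♟ ♟ ♟ · ♟ ♟ ♟ ♟│7
6│· · · · · · · ♞│6
5│· · · ♟ ♘ ♝ · ·│5
4│· · · · · · · ·│4
3│· · · ♙ · · · ·│3
2│♙ ♙ ♙ · ♙ ♙ ♙ ♙│2
1│♖ ♘ ♗ ♕ ♔ ♗ · ♖│1
  ─────────────────
  a b c d e f g h

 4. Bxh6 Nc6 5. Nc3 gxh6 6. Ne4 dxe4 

  a b c d e f g h
  ─────────────────
8│♜ · · ♛ ♚ ♝ · ♜│8
7│♟ ♟ ♟ · ♟ ♟ · ♟│7
6│· · ♞ · · · · ♟│6
5│· · · · ♘ ♝ · ·│5
4│· · · · ♟ · · ·│4
3│· · · ♙ · · · ·│3
2│♙ ♙ ♙ · ♙ ♙ ♙ ♙│2
1│♖ · · ♕ ♔ ♗ · ♖│1
  ─────────────────
  a b c d e f g h

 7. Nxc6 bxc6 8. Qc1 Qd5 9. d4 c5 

  a b c d e f g h
  ─────────────────
8│♜ · · · ♚ ♝ · ♜│8
7│♟ · ♟ · ♟ ♟ · ♟│7
6│· · · · · · · ♟│6
5│· · ♟ ♛ · ♝ · ·│5
4│· · · ♙ ♟ · · ·│4
3│· · · · · · · ·│3
2│♙ ♙ ♙ · ♙ ♙ ♙ ♙│2
1│♖ · ♕ · ♔ ♗ · ♖│1
  ─────────────────
  a b c d e f g h

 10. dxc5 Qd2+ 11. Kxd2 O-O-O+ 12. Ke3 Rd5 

  a b c d e f g h
  ─────────────────
8│· · ♚ · · ♝ · ♜│8
7│♟ · ♟ · ♟ ♟ · ♟│7
6│· · · · · · · ♟│6
5│· · ♙ ♜ · ♝ · ·│5
4│· · · · ♟ · · ·│4
3│· · · · ♔ · · ·│3
2│♙ ♙ ♙ · ♙ ♙ ♙ ♙│2
1│♖ · ♕ · · ♗ · ♖│1
  ─────────────────
  a b c d e f g h



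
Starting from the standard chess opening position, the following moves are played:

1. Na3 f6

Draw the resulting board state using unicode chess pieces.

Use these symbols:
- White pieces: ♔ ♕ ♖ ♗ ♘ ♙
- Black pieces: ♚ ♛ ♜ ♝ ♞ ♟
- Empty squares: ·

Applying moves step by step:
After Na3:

♜ ♞ ♝ ♛ ♚ ♝ ♞ ♜
♟ ♟ ♟ ♟ ♟ ♟ ♟ ♟
· · · · · · · ·
· · · · · · · ·
· · · · · · · ·
♘ · · · · · · ·
♙ ♙ ♙ ♙ ♙ ♙ ♙ ♙
♖ · ♗ ♕ ♔ ♗ ♘ ♖


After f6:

♜ ♞ ♝ ♛ ♚ ♝ ♞ ♜
♟ ♟ ♟ ♟ ♟ · ♟ ♟
· · · · · ♟ · ·
· · · · · · · ·
· · · · · · · ·
♘ · · · · · · ·
♙ ♙ ♙ ♙ ♙ ♙ ♙ ♙
♖ · ♗ ♕ ♔ ♗ ♘ ♖



  a b c d e f g h
  ─────────────────
8│♜ ♞ ♝ ♛ ♚ ♝ ♞ ♜│8
7│♟ ♟ ♟ ♟ ♟ · ♟ ♟│7
6│· · · · · ♟ · ·│6
5│· · · · · · · ·│5
4│· · · · · · · ·│4
3│♘ · · · · · · ·│3
2│♙ ♙ ♙ ♙ ♙ ♙ ♙ ♙│2
1│♖ · ♗ ♕ ♔ ♗ ♘ ♖│1
  ─────────────────
  a b c d e f g h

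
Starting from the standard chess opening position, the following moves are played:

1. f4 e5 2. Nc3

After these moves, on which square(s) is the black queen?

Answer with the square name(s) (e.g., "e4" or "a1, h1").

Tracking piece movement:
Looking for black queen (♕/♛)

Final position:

  a b c d e f g h
  ─────────────────
8│♜ ♞ ♝ ♛ ♚ ♝ ♞ ♜│8
7│♟ ♟ ♟ ♟ · ♟ ♟ ♟│7
6│· · · · · · · ·│6
5│· · · · ♟ · · ·│5
4│· · · · · ♙ · ·│4
3│· · ♘ · · · · ·│3
2│♙ ♙ ♙ ♙ ♙ · ♙ ♙│2
1│♖ · ♗ ♕ ♔ ♗ ♘ ♖│1
  ─────────────────
  a b c d e f g h


d8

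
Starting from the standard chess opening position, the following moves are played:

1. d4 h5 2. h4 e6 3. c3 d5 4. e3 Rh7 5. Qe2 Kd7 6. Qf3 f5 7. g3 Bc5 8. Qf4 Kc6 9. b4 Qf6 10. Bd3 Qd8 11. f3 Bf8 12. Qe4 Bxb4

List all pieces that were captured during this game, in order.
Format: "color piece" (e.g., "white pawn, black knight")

Tracking captures:
  Bxb4: captured white pawn

white pawn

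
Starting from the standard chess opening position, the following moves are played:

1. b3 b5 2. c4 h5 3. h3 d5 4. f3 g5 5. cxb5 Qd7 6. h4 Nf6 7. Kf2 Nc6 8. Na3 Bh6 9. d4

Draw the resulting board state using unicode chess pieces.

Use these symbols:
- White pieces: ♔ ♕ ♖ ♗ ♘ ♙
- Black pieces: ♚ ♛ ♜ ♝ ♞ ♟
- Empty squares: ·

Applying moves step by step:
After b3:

♜ ♞ ♝ ♛ ♚ ♝ ♞ ♜
♟ ♟ ♟ ♟ ♟ ♟ ♟ ♟
· · · · · · · ·
· · · · · · · ·
· · · · · · · ·
· ♙ · · · · · ·
♙ · ♙ ♙ ♙ ♙ ♙ ♙
♖ ♘ ♗ ♕ ♔ ♗ ♘ ♖


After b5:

♜ ♞ ♝ ♛ ♚ ♝ ♞ ♜
♟ · ♟ ♟ ♟ ♟ ♟ ♟
· · · · · · · ·
· ♟ · · · · · ·
· · · · · · · ·
· ♙ · · · · · ·
♙ · ♙ ♙ ♙ ♙ ♙ ♙
♖ ♘ ♗ ♕ ♔ ♗ ♘ ♖


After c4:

♜ ♞ ♝ ♛ ♚ ♝ ♞ ♜
♟ · ♟ ♟ ♟ ♟ ♟ ♟
· · · · · · · ·
· ♟ · · · · · ·
· · ♙ · · · · ·
· ♙ · · · · · ·
♙ · · ♙ ♙ ♙ ♙ ♙
♖ ♘ ♗ ♕ ♔ ♗ ♘ ♖


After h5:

♜ ♞ ♝ ♛ ♚ ♝ ♞ ♜
♟ · ♟ ♟ ♟ ♟ ♟ ·
· · · · · · · ·
· ♟ · · · · · ♟
· · ♙ · · · · ·
· ♙ · · · · · ·
♙ · · ♙ ♙ ♙ ♙ ♙
♖ ♘ ♗ ♕ ♔ ♗ ♘ ♖


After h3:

♜ ♞ ♝ ♛ ♚ ♝ ♞ ♜
♟ · ♟ ♟ ♟ ♟ ♟ ·
· · · · · · · ·
· ♟ · · · · · ♟
· · ♙ · · · · ·
· ♙ · · · · · ♙
♙ · · ♙ ♙ ♙ ♙ ·
♖ ♘ ♗ ♕ ♔ ♗ ♘ ♖


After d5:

♜ ♞ ♝ ♛ ♚ ♝ ♞ ♜
♟ · ♟ · ♟ ♟ ♟ ·
· · · · · · · ·
· ♟ · ♟ · · · ♟
· · ♙ · · · · ·
· ♙ · · · · · ♙
♙ · · ♙ ♙ ♙ ♙ ·
♖ ♘ ♗ ♕ ♔ ♗ ♘ ♖


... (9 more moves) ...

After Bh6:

♜ · ♝ · ♚ · · ♜
♟ · ♟ ♛ ♟ ♟ · ·
· · ♞ · · ♞ · ♝
· ♙ · ♟ · · ♟ ♟
· · · · · · · ♙
♘ ♙ · · · ♙ · ·
♙ · · ♙ ♙ ♔ ♙ ·
♖ · ♗ ♕ · ♗ ♘ ♖


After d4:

♜ · ♝ · ♚ · · ♜
♟ · ♟ ♛ ♟ ♟ · ·
· · ♞ · · ♞ · ♝
· ♙ · ♟ · · ♟ ♟
· · · ♙ · · · ♙
♘ ♙ · · · ♙ · ·
♙ · · · ♙ ♔ ♙ ·
♖ · ♗ ♕ · ♗ ♘ ♖



  a b c d e f g h
  ─────────────────
8│♜ · ♝ · ♚ · · ♜│8
7│♟ · ♟ ♛ ♟ ♟ · ·│7
6│· · ♞ · · ♞ · ♝│6
5│· ♙ · ♟ · · ♟ ♟│5
4│· · · ♙ · · · ♙│4
3│♘ ♙ · · · ♙ · ·│3
2│♙ · · · ♙ ♔ ♙ ·│2
1│♖ · ♗ ♕ · ♗ ♘ ♖│1
  ─────────────────
  a b c d e f g h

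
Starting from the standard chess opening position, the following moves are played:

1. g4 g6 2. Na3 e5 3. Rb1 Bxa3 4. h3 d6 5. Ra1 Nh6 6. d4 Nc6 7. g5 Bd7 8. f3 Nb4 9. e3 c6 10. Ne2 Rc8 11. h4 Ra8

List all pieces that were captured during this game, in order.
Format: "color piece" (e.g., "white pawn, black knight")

Tracking captures:
  Bxa3: captured white knight

white knight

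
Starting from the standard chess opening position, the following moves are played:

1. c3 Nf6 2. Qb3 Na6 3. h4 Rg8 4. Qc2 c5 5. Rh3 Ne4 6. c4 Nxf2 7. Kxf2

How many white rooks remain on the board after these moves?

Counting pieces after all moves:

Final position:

  a b c d e f g h
  ─────────────────
8│♜ · ♝ ♛ ♚ ♝ ♜ ·│8
7│♟ ♟ · ♟ ♟ ♟ ♟ ♟│7
6│♞ · · · · · · ·│6
5│· · ♟ · · · · ·│5
4│· · ♙ · · · · ♙│4
3│· · · · · · · ♖│3
2│♙ ♙ ♕ ♙ ♙ ♔ ♙ ·│2
1│♖ ♘ ♗ · · ♗ ♘ ·│1
  ─────────────────
  a b c d e f g h


2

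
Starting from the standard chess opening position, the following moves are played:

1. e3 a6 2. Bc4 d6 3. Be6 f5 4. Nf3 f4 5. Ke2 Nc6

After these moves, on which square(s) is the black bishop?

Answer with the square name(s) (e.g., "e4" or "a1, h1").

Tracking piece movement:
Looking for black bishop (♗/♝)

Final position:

  a b c d e f g h
  ─────────────────
8│♜ · ♝ ♛ ♚ ♝ ♞ ♜│8
7│· ♟ ♟ · ♟ · ♟ ♟│7
6│♟ · ♞ ♟ ♗ · · ·│6
5│· · · · · · · ·│5
4│· · · · · ♟ · ·│4
3│· · · · ♙ ♘ · ·│3
2│♙ ♙ ♙ ♙ ♔ ♙ ♙ ♙│2
1│♖ ♘ ♗ ♕ · · · ♖│1
  ─────────────────
  a b c d e f g h


c8, f8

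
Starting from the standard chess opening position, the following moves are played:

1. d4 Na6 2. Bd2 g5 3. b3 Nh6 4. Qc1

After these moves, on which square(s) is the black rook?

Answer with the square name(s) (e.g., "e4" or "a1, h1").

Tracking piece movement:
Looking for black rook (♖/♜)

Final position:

  a b c d e f g h
  ─────────────────
8│♜ · ♝ ♛ ♚ ♝ · ♜│8
7│♟ ♟ ♟ ♟ ♟ ♟ · ♟│7
6│♞ · · · · · · ♞│6
5│· · · · · · ♟ ·│5
4│· · · ♙ · · · ·│4
3│· ♙ · · · · · ·│3
2│♙ · ♙ ♗ ♙ ♙ ♙ ♙│2
1│♖ ♘ ♕ · ♔ ♗ ♘ ♖│1
  ─────────────────
  a b c d e f g h


a8, h8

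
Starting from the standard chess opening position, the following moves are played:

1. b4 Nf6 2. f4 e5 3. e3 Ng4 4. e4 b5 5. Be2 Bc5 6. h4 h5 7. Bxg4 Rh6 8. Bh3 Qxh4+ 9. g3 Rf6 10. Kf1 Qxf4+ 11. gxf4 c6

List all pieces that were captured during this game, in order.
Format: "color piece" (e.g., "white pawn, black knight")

Tracking captures:
  Bxg4: captured black knight
  Qxh4+: captured white pawn
  Qxf4+: captured white pawn
  gxf4: captured black queen

black knight, white pawn, white pawn, black queen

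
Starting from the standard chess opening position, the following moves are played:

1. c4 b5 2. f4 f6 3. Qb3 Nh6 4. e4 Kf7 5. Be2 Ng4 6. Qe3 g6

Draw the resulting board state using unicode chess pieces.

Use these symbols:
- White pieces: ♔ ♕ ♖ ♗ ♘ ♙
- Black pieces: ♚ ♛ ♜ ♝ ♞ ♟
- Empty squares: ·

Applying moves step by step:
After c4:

♜ ♞ ♝ ♛ ♚ ♝ ♞ ♜
♟ ♟ ♟ ♟ ♟ ♟ ♟ ♟
· · · · · · · ·
· · · · · · · ·
· · ♙ · · · · ·
· · · · · · · ·
♙ ♙ · ♙ ♙ ♙ ♙ ♙
♖ ♘ ♗ ♕ ♔ ♗ ♘ ♖


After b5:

♜ ♞ ♝ ♛ ♚ ♝ ♞ ♜
♟ · ♟ ♟ ♟ ♟ ♟ ♟
· · · · · · · ·
· ♟ · · · · · ·
· · ♙ · · · · ·
· · · · · · · ·
♙ ♙ · ♙ ♙ ♙ ♙ ♙
♖ ♘ ♗ ♕ ♔ ♗ ♘ ♖


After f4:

♜ ♞ ♝ ♛ ♚ ♝ ♞ ♜
♟ · ♟ ♟ ♟ ♟ ♟ ♟
· · · · · · · ·
· ♟ · · · · · ·
· · ♙ · · ♙ · ·
· · · · · · · ·
♙ ♙ · ♙ ♙ · ♙ ♙
♖ ♘ ♗ ♕ ♔ ♗ ♘ ♖


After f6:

♜ ♞ ♝ ♛ ♚ ♝ ♞ ♜
♟ · ♟ ♟ ♟ · ♟ ♟
· · · · · ♟ · ·
· ♟ · · · · · ·
· · ♙ · · ♙ · ·
· · · · · · · ·
♙ ♙ · ♙ ♙ · ♙ ♙
♖ ♘ ♗ ♕ ♔ ♗ ♘ ♖


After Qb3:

♜ ♞ ♝ ♛ ♚ ♝ ♞ ♜
♟ · ♟ ♟ ♟ · ♟ ♟
· · · · · ♟ · ·
· ♟ · · · · · ·
· · ♙ · · ♙ · ·
· ♕ · · · · · ·
♙ ♙ · ♙ ♙ · ♙ ♙
♖ ♘ ♗ · ♔ ♗ ♘ ♖


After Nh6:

♜ ♞ ♝ ♛ ♚ ♝ · ♜
♟ · ♟ ♟ ♟ · ♟ ♟
· · · · · ♟ · ♞
· ♟ · · · · · ·
· · ♙ · · ♙ · ·
· ♕ · · · · · ·
♙ ♙ · ♙ ♙ · ♙ ♙
♖ ♘ ♗ · ♔ ♗ ♘ ♖


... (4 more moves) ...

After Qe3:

♜ ♞ ♝ ♛ · ♝ · ♜
♟ · ♟ ♟ ♟ ♚ ♟ ♟
· · · · · ♟ · ·
· ♟ · · · · · ·
· · ♙ · ♙ ♙ ♞ ·
· · · · ♕ · · ·
♙ ♙ · ♙ ♗ · ♙ ♙
♖ ♘ ♗ · ♔ · ♘ ♖


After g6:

♜ ♞ ♝ ♛ · ♝ · ♜
♟ · ♟ ♟ ♟ ♚ · ♟
· · · · · ♟ ♟ ·
· ♟ · · · · · ·
· · ♙ · ♙ ♙ ♞ ·
· · · · ♕ · · ·
♙ ♙ · ♙ ♗ · ♙ ♙
♖ ♘ ♗ · ♔ · ♘ ♖



  a b c d e f g h
  ─────────────────
8│♜ ♞ ♝ ♛ · ♝ · ♜│8
7│♟ · ♟ ♟ ♟ ♚ · ♟│7
6│· · · · · ♟ ♟ ·│6
5│· ♟ · · · · · ·│5
4│· · ♙ · ♙ ♙ ♞ ·│4
3│· · · · ♕ · · ·│3
2│♙ ♙ · ♙ ♗ · ♙ ♙│2
1│♖ ♘ ♗ · ♔ · ♘ ♖│1
  ─────────────────
  a b c d e f g h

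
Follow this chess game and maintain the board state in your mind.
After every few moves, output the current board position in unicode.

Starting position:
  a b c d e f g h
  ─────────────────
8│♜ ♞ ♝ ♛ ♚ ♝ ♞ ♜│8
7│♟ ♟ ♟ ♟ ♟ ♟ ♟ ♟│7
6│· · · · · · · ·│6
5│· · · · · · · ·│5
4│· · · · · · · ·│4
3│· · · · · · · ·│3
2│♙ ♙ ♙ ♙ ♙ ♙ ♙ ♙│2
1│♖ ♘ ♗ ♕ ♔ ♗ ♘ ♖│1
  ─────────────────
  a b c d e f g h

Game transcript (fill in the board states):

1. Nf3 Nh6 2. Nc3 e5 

  a b c d e f g h
  ─────────────────
8│♜ ♞ ♝ ♛ ♚ ♝ · ♜│8
7│♟ ♟ ♟ ♟ · ♟ ♟ ♟│7
6│· · · · · · · ♞│6
5│· · · · ♟ · · ·│5
4│· · · · · · · ·│4
3│· · ♘ · · ♘ · ·│3
2│♙ ♙ ♙ ♙ ♙ ♙ ♙ ♙│2
1│♖ · ♗ ♕ ♔ ♗ · ♖│1
  ─────────────────
  a b c d e f g h

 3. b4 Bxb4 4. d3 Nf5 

  a b c d e f g h
  ─────────────────
8│♜ ♞ ♝ ♛ ♚ · · ♜│8
7│♟ ♟ ♟ ♟ · ♟ ♟ ♟│7
6│· · · · · · · ·│6
5│· · · · ♟ ♞ · ·│5
4│· ♝ · · · · · ·│4
3│· · ♘ ♙ · ♘ · ·│3
2│♙ · ♙ · ♙ ♙ ♙ ♙│2
1│♖ · ♗ ♕ ♔ ♗ · ♖│1
  ─────────────────
  a b c d e f g h

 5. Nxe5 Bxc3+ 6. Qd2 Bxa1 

  a b c d e f g h
  ─────────────────
8│♜ ♞ ♝ ♛ ♚ · · ♜│8
7│♟ ♟ ♟ ♟ · ♟ ♟ ♟│7
6│· · · · · · · ·│6
5│· · · · ♘ ♞ · ·│5
4│· · · · · · · ·│4
3│· · · ♙ · · · ·│3
2│♙ · ♙ ♕ ♙ ♙ ♙ ♙│2
1│♝ · ♗ · ♔ ♗ · ♖│1
  ─────────────────
  a b c d e f g h

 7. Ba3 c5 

  a b c d e f g h
  ─────────────────
8│♜ ♞ ♝ ♛ ♚ · · ♜│8
7│♟ ♟ · ♟ · ♟ ♟ ♟│7
6│· · · · · · · ·│6
5│· · ♟ · ♘ ♞ · ·│5
4│· · · · · · · ·│4
3│♗ · · ♙ · · · ·│3
2│♙ · ♙ ♕ ♙ ♙ ♙ ♙│2
1│♝ · · · ♔ ♗ · ♖│1
  ─────────────────
  a b c d e f g h


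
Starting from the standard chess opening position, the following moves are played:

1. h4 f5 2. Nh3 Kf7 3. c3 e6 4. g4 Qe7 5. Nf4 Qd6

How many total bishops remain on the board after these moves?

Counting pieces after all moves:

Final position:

  a b c d e f g h
  ─────────────────
8│♜ ♞ ♝ · · ♝ ♞ ♜│8
7│♟ ♟ ♟ ♟ · ♚ ♟ ♟│7
6│· · · ♛ ♟ · · ·│6
5│· · · · · ♟ · ·│5
4│· · · · · ♘ ♙ ♙│4
3│· · ♙ · · · · ·│3
2│♙ ♙ · ♙ ♙ ♙ · ·│2
1│♖ ♘ ♗ ♕ ♔ ♗ · ♖│1
  ─────────────────
  a b c d e f g h


4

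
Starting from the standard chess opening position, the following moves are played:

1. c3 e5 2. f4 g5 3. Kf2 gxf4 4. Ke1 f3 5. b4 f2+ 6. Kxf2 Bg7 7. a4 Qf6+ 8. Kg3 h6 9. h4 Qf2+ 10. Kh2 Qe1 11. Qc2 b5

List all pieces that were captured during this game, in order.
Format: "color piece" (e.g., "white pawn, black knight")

Tracking captures:
  gxf4: captured white pawn
  Kxf2: captured black pawn

white pawn, black pawn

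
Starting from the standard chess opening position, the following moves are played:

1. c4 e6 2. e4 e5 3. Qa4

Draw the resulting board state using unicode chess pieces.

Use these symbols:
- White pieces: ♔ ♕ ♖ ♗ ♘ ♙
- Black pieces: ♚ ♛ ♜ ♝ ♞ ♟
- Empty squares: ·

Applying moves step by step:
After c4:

♜ ♞ ♝ ♛ ♚ ♝ ♞ ♜
♟ ♟ ♟ ♟ ♟ ♟ ♟ ♟
· · · · · · · ·
· · · · · · · ·
· · ♙ · · · · ·
· · · · · · · ·
♙ ♙ · ♙ ♙ ♙ ♙ ♙
♖ ♘ ♗ ♕ ♔ ♗ ♘ ♖


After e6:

♜ ♞ ♝ ♛ ♚ ♝ ♞ ♜
♟ ♟ ♟ ♟ · ♟ ♟ ♟
· · · · ♟ · · ·
· · · · · · · ·
· · ♙ · · · · ·
· · · · · · · ·
♙ ♙ · ♙ ♙ ♙ ♙ ♙
♖ ♘ ♗ ♕ ♔ ♗ ♘ ♖


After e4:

♜ ♞ ♝ ♛ ♚ ♝ ♞ ♜
♟ ♟ ♟ ♟ · ♟ ♟ ♟
· · · · ♟ · · ·
· · · · · · · ·
· · ♙ · ♙ · · ·
· · · · · · · ·
♙ ♙ · ♙ · ♙ ♙ ♙
♖ ♘ ♗ ♕ ♔ ♗ ♘ ♖


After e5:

♜ ♞ ♝ ♛ ♚ ♝ ♞ ♜
♟ ♟ ♟ ♟ · ♟ ♟ ♟
· · · · · · · ·
· · · · ♟ · · ·
· · ♙ · ♙ · · ·
· · · · · · · ·
♙ ♙ · ♙ · ♙ ♙ ♙
♖ ♘ ♗ ♕ ♔ ♗ ♘ ♖


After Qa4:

♜ ♞ ♝ ♛ ♚ ♝ ♞ ♜
♟ ♟ ♟ ♟ · ♟ ♟ ♟
· · · · · · · ·
· · · · ♟ · · ·
♕ · ♙ · ♙ · · ·
· · · · · · · ·
♙ ♙ · ♙ · ♙ ♙ ♙
♖ ♘ ♗ · ♔ ♗ ♘ ♖



  a b c d e f g h
  ─────────────────
8│♜ ♞ ♝ ♛ ♚ ♝ ♞ ♜│8
7│♟ ♟ ♟ ♟ · ♟ ♟ ♟│7
6│· · · · · · · ·│6
5│· · · · ♟ · · ·│5
4│♕ · ♙ · ♙ · · ·│4
3│· · · · · · · ·│3
2│♙ ♙ · ♙ · ♙ ♙ ♙│2
1│♖ ♘ ♗ · ♔ ♗ ♘ ♖│1
  ─────────────────
  a b c d e f g h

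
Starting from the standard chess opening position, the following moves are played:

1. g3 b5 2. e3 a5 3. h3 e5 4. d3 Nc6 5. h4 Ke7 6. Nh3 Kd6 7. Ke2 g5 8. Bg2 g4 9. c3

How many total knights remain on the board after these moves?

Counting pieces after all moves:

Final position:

  a b c d e f g h
  ─────────────────
8│♜ · ♝ ♛ · ♝ ♞ ♜│8
7│· · ♟ ♟ · ♟ · ♟│7
6│· · ♞ ♚ · · · ·│6
5│♟ ♟ · · ♟ · · ·│5
4│· · · · · · ♟ ♙│4
3│· · ♙ ♙ ♙ · ♙ ♘│3
2│♙ ♙ · · ♔ ♙ ♗ ·│2
1│♖ ♘ ♗ ♕ · · · ♖│1
  ─────────────────
  a b c d e f g h


4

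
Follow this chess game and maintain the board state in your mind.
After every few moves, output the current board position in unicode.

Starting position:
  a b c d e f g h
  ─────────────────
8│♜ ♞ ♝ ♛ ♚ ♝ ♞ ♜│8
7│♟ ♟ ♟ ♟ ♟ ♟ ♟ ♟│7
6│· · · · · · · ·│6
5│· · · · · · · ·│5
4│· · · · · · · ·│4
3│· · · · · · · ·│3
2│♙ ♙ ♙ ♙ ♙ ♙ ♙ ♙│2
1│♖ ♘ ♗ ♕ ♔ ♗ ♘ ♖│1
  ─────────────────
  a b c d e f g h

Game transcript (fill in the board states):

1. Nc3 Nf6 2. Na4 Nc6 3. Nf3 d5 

  a b c d e f g h
  ─────────────────
8│♜ · ♝ ♛ ♚ ♝ · ♜│8
7│♟ ♟ ♟ · ♟ ♟ ♟ ♟│7
6│· · ♞ · · ♞ · ·│6
5│· · · ♟ · · · ·│5
4│♘ · · · · · · ·│4
3│· · · · · ♘ · ·│3
2│♙ ♙ ♙ ♙ ♙ ♙ ♙ ♙│2
1│♖ · ♗ ♕ ♔ ♗ · ♖│1
  ─────────────────
  a b c d e f g h

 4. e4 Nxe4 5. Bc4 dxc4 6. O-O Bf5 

  a b c d e f g h
  ─────────────────
8│♜ · · ♛ ♚ ♝ · ♜│8
7│♟ ♟ ♟ · ♟ ♟ ♟ ♟│7
6│· · ♞ · · · · ·│6
5│· · · · · ♝ · ·│5
4│♘ · ♟ · ♞ · · ·│4
3│· · · · · ♘ · ·│3
2│♙ ♙ ♙ ♙ · ♙ ♙ ♙│2
1│♖ · ♗ ♕ · ♖ ♔ ·│1
  ─────────────────
  a b c d e f g h

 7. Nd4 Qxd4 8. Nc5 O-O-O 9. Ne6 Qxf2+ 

  a b c d e f g h
  ─────────────────
8│· · ♚ ♜ · ♝ · ♜│8
7│♟ ♟ ♟ · ♟ ♟ ♟ ♟│7
6│· · ♞ · ♘ · · ·│6
5│· · · · · ♝ · ·│5
4│· · ♟ · ♞ · · ·│4
3│· · · · · · · ·│3
2│♙ ♙ ♙ ♙ · ♛ ♙ ♙│2
1│♖ · ♗ ♕ · ♖ ♔ ·│1
  ─────────────────
  a b c d e f g h

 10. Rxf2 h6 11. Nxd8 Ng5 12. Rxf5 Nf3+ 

  a b c d e f g h
  ─────────────────
8│· · ♚ ♘ · ♝ · ♜│8
7│♟ ♟ ♟ · ♟ ♟ ♟ ·│7
6│· · ♞ · · · · ♟│6
5│· · · · · ♖ · ·│5
4│· · ♟ · · · · ·│4
3│· · · · · ♞ · ·│3
2│♙ ♙ ♙ ♙ · · ♙ ♙│2
1│♖ · ♗ ♕ · · ♔ ·│1
  ─────────────────
  a b c d e f g h

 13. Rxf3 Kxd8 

  a b c d e f g h
  ─────────────────
8│· · · ♚ · ♝ · ♜│8
7│♟ ♟ ♟ · ♟ ♟ ♟ ·│7
6│· · ♞ · · · · ♟│6
5│· · · · · · · ·│5
4│· · ♟ · · · · ·│4
3│· · · · · ♖ · ·│3
2│♙ ♙ ♙ ♙ · · ♙ ♙│2
1│♖ · ♗ ♕ · · ♔ ·│1
  ─────────────────
  a b c d e f g h


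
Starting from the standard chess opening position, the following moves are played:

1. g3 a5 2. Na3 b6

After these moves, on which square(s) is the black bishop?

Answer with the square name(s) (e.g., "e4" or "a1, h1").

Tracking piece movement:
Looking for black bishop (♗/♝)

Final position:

  a b c d e f g h
  ─────────────────
8│♜ ♞ ♝ ♛ ♚ ♝ ♞ ♜│8
7│· · ♟ ♟ ♟ ♟ ♟ ♟│7
6│· ♟ · · · · · ·│6
5│♟ · · · · · · ·│5
4│· · · · · · · ·│4
3│♘ · · · · · ♙ ·│3
2│♙ ♙ ♙ ♙ ♙ ♙ · ♙│2
1│♖ · ♗ ♕ ♔ ♗ ♘ ♖│1
  ─────────────────
  a b c d e f g h


c8, f8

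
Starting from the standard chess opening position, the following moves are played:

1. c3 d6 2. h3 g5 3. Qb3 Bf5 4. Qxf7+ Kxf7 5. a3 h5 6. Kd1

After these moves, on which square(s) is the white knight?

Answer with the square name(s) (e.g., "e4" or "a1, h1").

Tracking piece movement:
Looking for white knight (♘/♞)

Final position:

  a b c d e f g h
  ─────────────────
8│♜ ♞ · ♛ · ♝ ♞ ♜│8
7│♟ ♟ ♟ · ♟ ♚ · ·│7
6│· · · ♟ · · · ·│6
5│· · · · · ♝ ♟ ♟│5
4│· · · · · · · ·│4
3│♙ · ♙ · · · · ♙│3
2│· ♙ · ♙ ♙ ♙ ♙ ·│2
1│♖ ♘ ♗ ♔ · ♗ ♘ ♖│1
  ─────────────────
  a b c d e f g h


b1, g1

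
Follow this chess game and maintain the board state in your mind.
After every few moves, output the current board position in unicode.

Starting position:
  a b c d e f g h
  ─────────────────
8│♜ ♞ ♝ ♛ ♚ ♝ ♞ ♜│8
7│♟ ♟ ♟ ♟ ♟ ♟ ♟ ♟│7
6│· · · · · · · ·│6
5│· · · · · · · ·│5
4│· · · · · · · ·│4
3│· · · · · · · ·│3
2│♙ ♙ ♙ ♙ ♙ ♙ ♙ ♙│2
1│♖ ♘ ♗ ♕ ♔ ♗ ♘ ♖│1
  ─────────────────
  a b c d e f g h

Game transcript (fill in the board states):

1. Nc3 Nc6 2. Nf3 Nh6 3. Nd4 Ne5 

  a b c d e f g h
  ─────────────────
8│♜ · ♝ ♛ ♚ ♝ · ♜│8
7│♟ ♟ ♟ ♟ ♟ ♟ ♟ ♟│7
6│· · · · · · · ♞│6
5│· · · · ♞ · · ·│5
4│· · · ♘ · · · ·│4
3│· · ♘ · · · · ·│3
2│♙ ♙ ♙ ♙ ♙ ♙ ♙ ♙│2
1│♖ · ♗ ♕ ♔ ♗ · ♖│1
  ─────────────────
  a b c d e f g h

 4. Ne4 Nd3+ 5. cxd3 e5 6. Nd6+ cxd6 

  a b c d e f g h
  ─────────────────
8│♜ · ♝ ♛ ♚ ♝ · ♜│8
7│♟ ♟ · ♟ · ♟ ♟ ♟│7
6│· · · ♟ · · · ♞│6
5│· · · · ♟ · · ·│5
4│· · · ♘ · · · ·│4
3│· · · ♙ · · · ·│3
2│♙ ♙ · ♙ ♙ ♙ ♙ ♙│2
1│♖ · ♗ ♕ ♔ ♗ · ♖│1
  ─────────────────
  a b c d e f g h

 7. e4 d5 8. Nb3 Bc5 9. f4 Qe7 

  a b c d e f g h
  ─────────────────
8│♜ · ♝ · ♚ · · ♜│8
7│♟ ♟ · ♟ ♛ ♟ ♟ ♟│7
6│· · · · · · · ♞│6
5│· · ♝ ♟ ♟ · · ·│5
4│· · · · ♙ ♙ · ·│4
3│· ♘ · ♙ · · · ·│3
2│♙ ♙ · ♙ · · ♙ ♙│2
1│♖ · ♗ ♕ ♔ ♗ · ♖│1
  ─────────────────
  a b c d e f g h

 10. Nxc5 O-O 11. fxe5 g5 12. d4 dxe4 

  a b c d e f g h
  ─────────────────
8│♜ · ♝ · · ♜ ♚ ·│8
7│♟ ♟ · ♟ ♛ ♟ · ♟│7
6│· · · · · · · ♞│6
5│· · ♘ · ♙ · ♟ ·│5
4│· · · ♙ ♟ · · ·│4
3│· · · · · · · ·│3
2│♙ ♙ · ♙ · · ♙ ♙│2
1│♖ · ♗ ♕ ♔ ♗ · ♖│1
  ─────────────────
  a b c d e f g h



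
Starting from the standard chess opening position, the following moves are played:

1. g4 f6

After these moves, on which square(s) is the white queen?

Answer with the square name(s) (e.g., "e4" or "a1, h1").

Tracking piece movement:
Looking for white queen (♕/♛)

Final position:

  a b c d e f g h
  ─────────────────
8│♜ ♞ ♝ ♛ ♚ ♝ ♞ ♜│8
7│♟ ♟ ♟ ♟ ♟ · ♟ ♟│7
6│· · · · · ♟ · ·│6
5│· · · · · · · ·│5
4│· · · · · · ♙ ·│4
3│· · · · · · · ·│3
2│♙ ♙ ♙ ♙ ♙ ♙ · ♙│2
1│♖ ♘ ♗ ♕ ♔ ♗ ♘ ♖│1
  ─────────────────
  a b c d e f g h


d1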